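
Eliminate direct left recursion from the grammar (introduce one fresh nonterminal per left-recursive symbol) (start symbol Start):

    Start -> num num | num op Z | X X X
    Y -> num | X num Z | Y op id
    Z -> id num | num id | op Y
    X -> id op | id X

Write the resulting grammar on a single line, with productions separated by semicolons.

Start -> num num | num op Z | X X X; Y -> num Y1 | X num Z Y1; Z -> id num | num id | op Y; X -> id op | id X; Y1 -> op id Y1 | ε

Y is directly left-recursive.
For Y: α = {op id}, β = {num, X num Z}. Rewrite as Y → β Y1 and Y1 → α Y1 | ε.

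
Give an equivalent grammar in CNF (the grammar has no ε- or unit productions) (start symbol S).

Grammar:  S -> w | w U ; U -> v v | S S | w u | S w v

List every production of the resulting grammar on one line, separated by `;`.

S -> w | X1 U; U -> X2 X2 | S S | X1 X3 | S Y1; X1 -> w; X2 -> v; X3 -> u; Y1 -> X1 X2

Introduce a nonterminal for each terminal appearing in a rule of length ≥ 2: X1 → w, X2 → v, X3 → u.
Binarize each right-hand side of length ≥ 3 by chaining fresh nonterminals (Y1, Y2, …): affected rules were U → S X1 X2.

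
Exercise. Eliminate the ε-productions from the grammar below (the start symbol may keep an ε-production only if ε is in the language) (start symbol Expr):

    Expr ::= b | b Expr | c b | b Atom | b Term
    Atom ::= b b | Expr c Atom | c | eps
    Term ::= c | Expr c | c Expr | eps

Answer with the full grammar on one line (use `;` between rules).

Expr ::= b | b Expr | c b | b Atom | b Term; Atom ::= b b | Expr c Atom | Expr c | c; Term ::= c | Expr c | c Expr

The nullable symbols are {Atom, Term}.
ε ∉ L(G), so no ε-production is kept.
For each production, add variants omitting each subset of nullable occurrences: Atom → Expr c Atom gives Expr c Atom | Expr c.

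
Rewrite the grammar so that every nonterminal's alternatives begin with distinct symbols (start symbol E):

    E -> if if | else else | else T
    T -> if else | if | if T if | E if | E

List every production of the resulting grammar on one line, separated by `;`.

E has alternatives sharing prefix 'else': factor to E → else E' with E' → else | T.
T has alternatives sharing prefix 'if': factor to T → if T' with T' → else | ε | T if.
T has alternatives sharing prefix 'E': factor to T → E T'' with T'' → if | ε.

E -> if if | else E'; T -> if T' | E T''; E' -> else | T; T' -> else | ε | T if; T'' -> if | ε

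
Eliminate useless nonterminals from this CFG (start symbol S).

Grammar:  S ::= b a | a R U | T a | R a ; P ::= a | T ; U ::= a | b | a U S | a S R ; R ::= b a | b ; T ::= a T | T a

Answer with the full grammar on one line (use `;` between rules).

S ::= b a | a R U | R a; U ::= a | b | a U S | a S R; R ::= b a | b

Generating nonterminals: {P, R, S, U}.
Reachable from S after that: {R, S, U}.
Removed useless symbols: {P, T} and every production mentioning them.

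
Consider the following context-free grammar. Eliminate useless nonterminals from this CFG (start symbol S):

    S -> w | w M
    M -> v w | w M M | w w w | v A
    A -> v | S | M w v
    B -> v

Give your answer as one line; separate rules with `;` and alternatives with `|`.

Generating nonterminals: {A, B, M, S}.
Reachable from S after that: {A, M, S}.
Removed useless symbols: {B} and every production mentioning them.

S -> w | w M; M -> v w | w M M | w w w | v A; A -> v | S | M w v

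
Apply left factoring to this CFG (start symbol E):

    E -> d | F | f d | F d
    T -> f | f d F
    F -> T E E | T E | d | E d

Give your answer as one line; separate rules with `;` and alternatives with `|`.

E -> d | f d | F E'; T -> f T'; F -> d | E d | T E F'; E' -> epsilon | d; T' -> epsilon | d F; F' -> E | epsilon

E has alternatives sharing prefix 'F': factor to E → F E' with E' → ε | d.
T has alternatives sharing prefix 'f': factor to T → f T' with T' → ε | d F.
F has alternatives sharing prefix 'T E': factor to F → T E F' with F' → E | ε.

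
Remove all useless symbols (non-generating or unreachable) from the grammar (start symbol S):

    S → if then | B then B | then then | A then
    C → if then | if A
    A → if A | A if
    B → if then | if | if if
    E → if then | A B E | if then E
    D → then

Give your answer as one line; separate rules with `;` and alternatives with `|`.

S → if then | B then B | then then; B → if then | if | if if

Generating nonterminals: {B, C, D, E, S}.
Reachable from S after that: {B, S}.
Removed useless symbols: {A, C, D, E} and every production mentioning them.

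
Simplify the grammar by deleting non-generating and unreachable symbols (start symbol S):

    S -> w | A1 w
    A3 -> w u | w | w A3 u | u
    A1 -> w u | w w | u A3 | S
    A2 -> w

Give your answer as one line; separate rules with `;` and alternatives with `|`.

S -> w | A1 w; A3 -> w u | w | w A3 u | u; A1 -> w u | w w | u A3 | S

Generating nonterminals: {A1, A2, A3, S}.
Reachable from S after that: {A1, A3, S}.
Removed useless symbols: {A2} and every production mentioning them.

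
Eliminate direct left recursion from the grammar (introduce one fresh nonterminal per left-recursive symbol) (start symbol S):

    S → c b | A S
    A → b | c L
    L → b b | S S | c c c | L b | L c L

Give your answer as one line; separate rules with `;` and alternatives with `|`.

Left recursion appears on L.
For L: α = {b, c L}, β = {b b, S S, c c c}. Rewrite as L → β L' and L' → α L' | ε.

S → c b | A S; A → b | c L; L → b b L' | S S L' | c c c L'; L' → b L' | c L L' | ε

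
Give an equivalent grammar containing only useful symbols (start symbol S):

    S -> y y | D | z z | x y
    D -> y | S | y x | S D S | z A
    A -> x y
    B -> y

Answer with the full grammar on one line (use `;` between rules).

Generating nonterminals: {A, B, D, S}.
Reachable from S after that: {A, D, S}.
Removed useless symbols: {B} and every production mentioning them.

S -> y y | D | z z | x y; D -> y | S | y x | S D S | z A; A -> x y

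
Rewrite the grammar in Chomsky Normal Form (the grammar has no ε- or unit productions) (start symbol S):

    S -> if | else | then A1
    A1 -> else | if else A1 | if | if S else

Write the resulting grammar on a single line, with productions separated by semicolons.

S -> if | else | X1 A1; A1 -> else | X2 Y1 | if | X2 Y2; X1 -> then; X2 -> if; X3 -> else; Y1 -> X3 A1; Y2 -> S X3

Introduce a nonterminal for each terminal appearing in a rule of length ≥ 2: X1 → then, X2 → if, X3 → else.
Binarize each right-hand side of length ≥ 3 by chaining fresh nonterminals (Y1, Y2, …): affected rules were A1 → X2 X3 A1; A1 → X2 S X3.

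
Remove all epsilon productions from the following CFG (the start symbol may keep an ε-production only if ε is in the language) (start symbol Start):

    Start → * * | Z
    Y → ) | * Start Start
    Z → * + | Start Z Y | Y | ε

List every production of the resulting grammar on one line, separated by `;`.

Start → * * | Z | ε; Y → ) | * Start Start | * Start | *; Z → * + | Start Z Y | Start Y | Z Y | Y

The nullable symbols are {Start, Z}.
ε ∈ L(G) since Start is nullable, so keep Start → ε.
Add the nullable-subset variants: Y → * Start Start gives * Start Start | * Start | *. Z → Start Z Y gives Start Z Y | Start Y | Z Y | Y.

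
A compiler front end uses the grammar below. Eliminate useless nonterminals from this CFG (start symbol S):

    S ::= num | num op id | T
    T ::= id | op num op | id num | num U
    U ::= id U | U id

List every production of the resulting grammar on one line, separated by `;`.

S ::= num | num op id | T; T ::= id | op num op | id num

Generating nonterminals: {S, T}.
Reachable from S after that: {S, T}.
Removed useless symbols: {U} and every production mentioning them.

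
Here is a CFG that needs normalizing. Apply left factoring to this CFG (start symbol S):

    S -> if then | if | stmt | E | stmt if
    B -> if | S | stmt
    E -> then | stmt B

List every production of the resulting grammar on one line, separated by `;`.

S has alternatives sharing prefix 'if': factor to S → if S' with S' → then | ε.
S has alternatives sharing prefix 'stmt': factor to S → stmt S'' with S'' → ε | if.

S -> E | if S' | stmt S''; B -> if | S | stmt; E -> then | stmt B; S' -> then | ε; S'' -> ε | if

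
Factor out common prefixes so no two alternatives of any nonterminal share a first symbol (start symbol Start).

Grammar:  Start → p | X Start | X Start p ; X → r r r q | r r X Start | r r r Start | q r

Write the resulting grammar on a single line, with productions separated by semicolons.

Start → p | X Start Start1; X → q r | r r X1; Start1 → ε | p; X1 → X Start | r X11; X11 → q | Start

Start has alternatives sharing prefix 'X Start': factor to Start → X Start Start1 with Start1 → ε | p.
X has alternatives sharing prefix 'r r': factor to X → r r X1 with X1 → r q | X Start | r Start.
X1 has alternatives sharing prefix 'r': factor to X1 → r X11 with X11 → q | Start.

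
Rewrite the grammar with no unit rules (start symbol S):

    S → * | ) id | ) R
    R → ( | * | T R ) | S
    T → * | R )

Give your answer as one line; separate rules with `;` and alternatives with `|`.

S → * | ) id | ) R; R → * | ) id | ) R | ( | T R ); T → * | R )

Unit pairs: R ⇒* {S}.
For each unit pair (A, B), copy every non-unit production of B to A, then drop all unit productions.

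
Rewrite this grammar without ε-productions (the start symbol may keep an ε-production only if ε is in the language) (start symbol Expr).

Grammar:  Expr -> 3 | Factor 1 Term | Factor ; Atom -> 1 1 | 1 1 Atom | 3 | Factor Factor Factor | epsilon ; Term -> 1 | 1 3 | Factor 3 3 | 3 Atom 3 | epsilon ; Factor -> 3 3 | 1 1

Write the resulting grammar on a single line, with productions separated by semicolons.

Expr -> 3 | Factor 1 Term | Factor 1 | Factor; Atom -> 1 1 | 1 1 Atom | 3 | Factor Factor Factor; Term -> 1 | 1 3 | Factor 3 3 | 3 Atom 3 | 3 3; Factor -> 3 3 | 1 1

The nullable symbols are {Atom, Term}.
ε ∉ L(G), so no ε-production is kept.
For each production, add variants omitting each subset of nullable occurrences: Expr → Factor 1 Term gives Factor 1 Term | Factor 1. Term → 3 Atom 3 gives 3 Atom 3 | 3 3.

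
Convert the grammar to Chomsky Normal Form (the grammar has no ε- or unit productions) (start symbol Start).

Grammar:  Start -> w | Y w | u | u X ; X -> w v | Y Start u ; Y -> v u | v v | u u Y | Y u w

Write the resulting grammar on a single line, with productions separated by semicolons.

Introduce a nonterminal for each terminal appearing in a rule of length ≥ 2: X1 → w, X2 → u, X3 → v.
Binarize each right-hand side of length ≥ 3 by chaining fresh nonterminals (Y1, Y2, …): affected rules were X → Y Start X2; Y → X2 X2 Y; Y → Y X2 X1.

Start -> w | Y X1 | u | X2 X; X -> X1 X3 | Y Y1; Y -> X3 X2 | X3 X3 | X2 Y2 | Y Y3; X1 -> w; X2 -> u; X3 -> v; Y1 -> Start X2; Y2 -> X2 Y; Y3 -> X2 X1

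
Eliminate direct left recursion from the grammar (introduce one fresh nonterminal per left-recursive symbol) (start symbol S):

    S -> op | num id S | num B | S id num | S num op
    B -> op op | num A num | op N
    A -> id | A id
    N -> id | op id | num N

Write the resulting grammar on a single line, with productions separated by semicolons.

S -> op S' | num id S S' | num B S'; B -> op op | num A num | op N; A -> id A'; N -> id | op id | num N; S' -> id num S' | num op S' | ε; A' -> id A' | ε

S, A are directly left-recursive.
For S: α = {id num, num op}, β = {op, num id S, num B}. Rewrite as S → β S' and S' → α S' | ε.
For A: α = {id}, β = {id}. Rewrite as A → β A' and A' → α A' | ε.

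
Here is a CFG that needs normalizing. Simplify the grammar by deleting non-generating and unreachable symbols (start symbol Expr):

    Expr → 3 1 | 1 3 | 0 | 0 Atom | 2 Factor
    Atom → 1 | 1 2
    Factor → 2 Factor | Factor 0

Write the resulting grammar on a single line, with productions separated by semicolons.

Expr → 3 1 | 1 3 | 0 | 0 Atom; Atom → 1 | 1 2

Generating nonterminals: {Atom, Expr}.
Reachable from Expr after that: {Atom, Expr}.
Removed useless symbols: {Factor} and every production mentioning them.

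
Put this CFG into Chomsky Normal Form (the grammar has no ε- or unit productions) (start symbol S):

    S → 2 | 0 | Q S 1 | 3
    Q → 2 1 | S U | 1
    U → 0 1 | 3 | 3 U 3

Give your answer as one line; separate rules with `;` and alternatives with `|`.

Introduce a nonterminal for each terminal appearing in a rule of length ≥ 2: X1 → 1, X2 → 2, X3 → 0, X4 → 3.
Binarize each right-hand side of length ≥ 3 by chaining fresh nonterminals (Y1, Y2, …): affected rules were S → Q S X1; U → X4 U X4.

S → 2 | 0 | Q Y1 | 3; Q → X2 X1 | S U | 1; U → X3 X1 | 3 | X4 Y2; X1 → 1; X2 → 2; X3 → 0; X4 → 3; Y1 → S X1; Y2 → U X4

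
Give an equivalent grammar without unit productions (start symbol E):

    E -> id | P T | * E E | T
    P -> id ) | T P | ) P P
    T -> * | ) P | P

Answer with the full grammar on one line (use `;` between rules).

Unit pairs: E ⇒* {P, T}; T ⇒* {P}.
Replace each nonterminal's rules with the union of the non-unit rules of every nonterminal it unit-derives.

E -> id | P T | * E E | id ) | T P | ) P P | * | ) P; P -> id ) | T P | ) P P; T -> id ) | T P | ) P P | * | ) P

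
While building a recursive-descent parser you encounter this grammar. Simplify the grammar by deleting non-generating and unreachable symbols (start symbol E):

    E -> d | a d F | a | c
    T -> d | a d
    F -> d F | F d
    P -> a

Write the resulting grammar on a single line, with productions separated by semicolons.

E -> d | a | c

Generating nonterminals: {E, P, T}.
Reachable from E after that: {E}.
Removed useless symbols: {F, P, T} and every production mentioning them.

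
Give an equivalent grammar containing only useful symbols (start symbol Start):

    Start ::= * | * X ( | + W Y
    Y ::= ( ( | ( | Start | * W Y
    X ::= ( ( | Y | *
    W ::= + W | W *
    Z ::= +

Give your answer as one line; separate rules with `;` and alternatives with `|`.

Generating nonterminals: {Start, X, Y, Z}.
Reachable from Start after that: {Start, X, Y}.
Removed useless symbols: {W, Z} and every production mentioning them.

Start ::= * | * X (; Y ::= ( ( | ( | Start; X ::= ( ( | Y | *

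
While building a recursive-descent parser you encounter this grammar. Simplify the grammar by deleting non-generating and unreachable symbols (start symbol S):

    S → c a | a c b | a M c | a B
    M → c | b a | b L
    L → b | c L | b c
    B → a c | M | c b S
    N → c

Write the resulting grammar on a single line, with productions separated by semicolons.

S → c a | a c b | a M c | a B; M → c | b a | b L; L → b | c L | b c; B → a c | M | c b S

Generating nonterminals: {B, L, M, N, S}.
Reachable from S after that: {B, L, M, S}.
Removed useless symbols: {N} and every production mentioning them.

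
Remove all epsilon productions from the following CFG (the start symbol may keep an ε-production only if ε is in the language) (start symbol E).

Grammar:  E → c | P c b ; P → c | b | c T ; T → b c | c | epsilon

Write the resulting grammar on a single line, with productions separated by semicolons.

E → c | P c b; P → c | b | c T; T → b c | c

The nullable symbols are {T}.
ε ∉ L(G), so no ε-production is kept.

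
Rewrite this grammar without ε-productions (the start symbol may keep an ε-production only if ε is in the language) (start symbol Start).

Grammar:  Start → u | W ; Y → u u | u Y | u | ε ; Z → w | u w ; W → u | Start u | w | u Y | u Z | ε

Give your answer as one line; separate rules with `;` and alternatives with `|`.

Nullable nonterminals: {Start, W, Y}.
ε ∈ L(G) since Start is nullable, so keep Start → ε.
For each production, add variants omitting each subset of nullable occurrences: Y → u Y gives u Y | u.

Start → u | W | ε; Y → u u | u Y | u; Z → w | u w; W → u | Start u | w | u Y | u Z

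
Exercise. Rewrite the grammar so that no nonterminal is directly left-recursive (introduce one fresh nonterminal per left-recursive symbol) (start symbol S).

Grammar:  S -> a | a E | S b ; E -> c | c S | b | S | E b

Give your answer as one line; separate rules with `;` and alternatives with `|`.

S -> a S' | a E S'; E -> c E' | c S E' | b E' | S E'; S' -> b S' | epsilon; E' -> b E' | epsilon

Left recursion appears on S, E.
For S: α = {b}, β = {a, a E}. Rewrite as S → β S' and S' → α S' | ε.
For E: α = {b}, β = {c, c S, b, S}. Rewrite as E → β E' and E' → α E' | ε.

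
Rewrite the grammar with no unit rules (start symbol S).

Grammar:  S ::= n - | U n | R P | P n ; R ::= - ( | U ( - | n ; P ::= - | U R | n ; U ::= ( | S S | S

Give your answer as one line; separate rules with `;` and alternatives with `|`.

Unit pairs: U ⇒* {S}.
For every A with A ⇒* B via unit rules, add B's non-unit alternatives to A; then delete every rule of the form X → Y.

S ::= n - | U n | R P | P n; R ::= - ( | U ( - | n; P ::= - | U R | n; U ::= ( | S S | n - | U n | R P | P n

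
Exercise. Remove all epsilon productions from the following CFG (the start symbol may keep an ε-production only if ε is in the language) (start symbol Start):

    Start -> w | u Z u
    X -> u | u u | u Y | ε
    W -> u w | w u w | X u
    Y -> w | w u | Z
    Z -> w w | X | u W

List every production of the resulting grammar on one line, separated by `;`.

Start -> w | u Z u | u u; X -> u | u u | u Y; W -> u w | w u w | X u | u; Y -> w | w u | Z; Z -> w w | X | u W

Nullable nonterminals: {X, Y, Z}.
ε ∉ L(G), so no ε-production is kept.
Add the nullable-subset variants: Start → u Z u gives u Z u | u u. W → X u gives X u | u.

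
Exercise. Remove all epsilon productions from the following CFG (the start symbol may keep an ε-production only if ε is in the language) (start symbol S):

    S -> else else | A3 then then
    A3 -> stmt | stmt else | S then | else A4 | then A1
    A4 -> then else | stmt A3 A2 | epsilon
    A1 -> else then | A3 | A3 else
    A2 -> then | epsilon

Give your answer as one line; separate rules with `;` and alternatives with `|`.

S -> else else | A3 then then; A3 -> stmt | stmt else | S then | else A4 | else | then A1; A4 -> then else | stmt A3 A2 | stmt A3; A1 -> else then | A3 | A3 else; A2 -> then

Nullable set = {A2, A4}.
ε ∉ L(G), so no ε-production is kept.
For each production, add variants omitting each subset of nullable occurrences: A3 → else A4 gives else A4 | else. A4 → stmt A3 A2 gives stmt A3 A2 | stmt A3.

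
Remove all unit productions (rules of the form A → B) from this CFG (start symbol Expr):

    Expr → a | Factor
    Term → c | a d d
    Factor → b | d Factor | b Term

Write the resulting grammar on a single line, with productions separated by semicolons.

Expr → b | d Factor | b Term | a; Term → c | a d d; Factor → b | d Factor | b Term

Unit pairs: Expr ⇒* {Factor}.
For each unit pair (A, B), copy every non-unit production of B to A, then drop all unit productions.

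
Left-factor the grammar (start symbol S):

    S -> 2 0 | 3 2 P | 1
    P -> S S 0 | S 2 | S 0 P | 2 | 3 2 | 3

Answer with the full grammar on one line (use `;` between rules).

S -> 2 0 | 3 2 P | 1; P -> 2 | S P' | 3 P''; P' -> S 0 | 2 | 0 P; P'' -> 2 | eps

P has alternatives sharing prefix 'S': factor to P → S P' with P' → S 0 | 2 | 0 P.
P has alternatives sharing prefix '3': factor to P → 3 P'' with P'' → 2 | ε.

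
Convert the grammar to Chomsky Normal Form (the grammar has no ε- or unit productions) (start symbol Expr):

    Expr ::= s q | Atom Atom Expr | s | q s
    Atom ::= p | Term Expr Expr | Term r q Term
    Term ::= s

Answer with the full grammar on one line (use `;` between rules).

Expr ::= X1 X2 | Atom Y1 | s | X2 X1; Atom ::= p | Term Y2 | Term Y3; Term ::= s; X1 ::= s; X2 ::= q; X3 ::= r; Y1 ::= Atom Expr; Y2 ::= Expr Expr; Y3 ::= X3 Y4; Y4 ::= X2 Term

Introduce a nonterminal for each terminal appearing in a rule of length ≥ 2: X1 → s, X2 → q, X3 → r.
Binarize each right-hand side of length ≥ 3 by chaining fresh nonterminals (Y1, Y2, …): affected rules were Expr → Atom Atom Expr; Atom → Term Expr Expr; Atom → Term X3 X2 Term.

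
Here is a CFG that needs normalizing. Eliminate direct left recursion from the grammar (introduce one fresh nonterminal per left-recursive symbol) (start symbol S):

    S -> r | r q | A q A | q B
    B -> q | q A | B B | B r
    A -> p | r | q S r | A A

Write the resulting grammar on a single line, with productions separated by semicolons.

Left recursion appears on B, A.
For B: α = {B, r}, β = {q, q A}. Rewrite as B → β B' and B' → α B' | ε.
For A: α = {A}, β = {p, r, q S r}. Rewrite as A → β A' and A' → α A' | ε.

S -> r | r q | A q A | q B; B -> q B' | q A B'; A -> p A' | r A' | q S r A'; B' -> B B' | r B' | ε; A' -> A A' | ε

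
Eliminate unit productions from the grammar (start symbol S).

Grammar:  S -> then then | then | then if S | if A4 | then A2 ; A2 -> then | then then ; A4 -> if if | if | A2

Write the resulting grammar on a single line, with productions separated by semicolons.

S -> then then | then | then if S | if A4 | then A2; A2 -> then | then then; A4 -> if if | if | then | then then

Unit pairs: A4 ⇒* {A2}.
Replace each nonterminal's rules with the union of the non-unit rules of every nonterminal it unit-derives.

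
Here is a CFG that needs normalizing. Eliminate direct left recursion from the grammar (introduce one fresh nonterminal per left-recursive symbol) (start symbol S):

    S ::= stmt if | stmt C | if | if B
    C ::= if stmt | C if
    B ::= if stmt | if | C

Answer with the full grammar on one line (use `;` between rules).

C is directly left-recursive.
For C: α = {if}, β = {if stmt}. Rewrite as C → β C' and C' → α C' | ε.

S ::= stmt if | stmt C | if | if B; C ::= if stmt C'; B ::= if stmt | if | C; C' ::= if C' | ε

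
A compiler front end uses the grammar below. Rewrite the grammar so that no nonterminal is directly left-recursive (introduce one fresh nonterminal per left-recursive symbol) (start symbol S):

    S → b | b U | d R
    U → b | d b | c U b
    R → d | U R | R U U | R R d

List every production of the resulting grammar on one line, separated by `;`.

S → b | b U | d R; U → b | d b | c U b; R → d R' | U R R'; R' → U U R' | R d R' | eps

Left recursion appears on R.
For R: α = {U U, R d}, β = {d, U R}. Rewrite as R → β R' and R' → α R' | ε.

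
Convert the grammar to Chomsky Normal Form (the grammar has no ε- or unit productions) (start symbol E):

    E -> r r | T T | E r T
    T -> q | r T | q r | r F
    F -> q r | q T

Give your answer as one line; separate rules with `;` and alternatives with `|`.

E -> X1 X1 | T T | E Y1; T -> q | X1 T | X2 X1 | X1 F; F -> X2 X1 | X2 T; X1 -> r; X2 -> q; Y1 -> X1 T

Introduce a nonterminal for each terminal appearing in a rule of length ≥ 2: X1 → r, X2 → q.
Binarize each right-hand side of length ≥ 3 by chaining fresh nonterminals (Y1, Y2, …): affected rules were E → E X1 T.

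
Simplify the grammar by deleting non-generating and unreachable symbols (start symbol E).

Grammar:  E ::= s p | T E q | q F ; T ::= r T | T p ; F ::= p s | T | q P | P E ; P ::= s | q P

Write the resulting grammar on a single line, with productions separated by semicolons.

E ::= s p | q F; F ::= p s | q P | P E; P ::= s | q P

Generating nonterminals: {E, F, P}.
Reachable from E after that: {E, F, P}.
Removed useless symbols: {T} and every production mentioning them.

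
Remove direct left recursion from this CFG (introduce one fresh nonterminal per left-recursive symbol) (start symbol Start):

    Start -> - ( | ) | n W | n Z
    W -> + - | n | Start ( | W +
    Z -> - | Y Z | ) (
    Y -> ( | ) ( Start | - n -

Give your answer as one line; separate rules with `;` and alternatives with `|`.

Left recursion appears on W.
For W: α = {+}, β = {+ -, n, Start (}. Rewrite as W → β W1 and W1 → α W1 | ε.

Start -> - ( | ) | n W | n Z; W -> + - W1 | n W1 | Start ( W1; Z -> - | Y Z | ) (; Y -> ( | ) ( Start | - n -; W1 -> + W1 | ε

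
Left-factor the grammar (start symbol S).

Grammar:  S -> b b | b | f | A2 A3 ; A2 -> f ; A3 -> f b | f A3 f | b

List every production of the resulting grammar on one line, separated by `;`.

S -> f | A2 A3 | b S'; A2 -> f; A3 -> b | f A3'; S' -> b | epsilon; A3' -> b | A3 f

S has alternatives sharing prefix 'b': factor to S → b S' with S' → b | ε.
A3 has alternatives sharing prefix 'f': factor to A3 → f A3' with A3' → b | A3 f.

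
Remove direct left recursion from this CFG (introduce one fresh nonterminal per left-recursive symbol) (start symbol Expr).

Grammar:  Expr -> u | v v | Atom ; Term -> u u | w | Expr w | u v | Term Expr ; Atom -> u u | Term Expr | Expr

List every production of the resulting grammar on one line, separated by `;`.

Expr -> u | v v | Atom; Term -> u u Term1 | w Term1 | Expr w Term1 | u v Term1; Atom -> u u | Term Expr | Expr; Term1 -> Expr Term1 | ε

Directly left-recursive nonterminal: Term.
For Term: α = {Expr}, β = {u u, w, Expr w, u v}. Rewrite as Term → β Term1 and Term1 → α Term1 | ε.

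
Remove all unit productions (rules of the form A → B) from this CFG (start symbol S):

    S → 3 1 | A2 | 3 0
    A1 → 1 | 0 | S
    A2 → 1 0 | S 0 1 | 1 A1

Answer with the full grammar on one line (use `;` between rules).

Unit pairs: A1 ⇒* {A2, S}; S ⇒* {A2}.
For each unit pair (A, B), copy every non-unit production of B to A, then drop all unit productions.

S → 1 0 | S 0 1 | 1 A1 | 3 1 | 3 0; A1 → 1 0 | S 0 1 | 1 A1 | 1 | 0 | 3 1 | 3 0; A2 → 1 0 | S 0 1 | 1 A1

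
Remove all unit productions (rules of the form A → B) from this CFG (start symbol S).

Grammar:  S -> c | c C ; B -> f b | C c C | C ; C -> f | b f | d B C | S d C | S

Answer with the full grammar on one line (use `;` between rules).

Unit pairs: B ⇒* {C, S}; C ⇒* {S}.
For each unit pair (A, B), copy every non-unit production of B to A, then drop all unit productions.

S -> c | c C; B -> f b | C c C | f | b f | d B C | S d C | c | c C; C -> f | b f | d B C | S d C | c | c C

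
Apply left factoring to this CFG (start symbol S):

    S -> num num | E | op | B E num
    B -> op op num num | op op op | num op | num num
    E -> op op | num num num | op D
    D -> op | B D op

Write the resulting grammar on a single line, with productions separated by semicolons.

S -> num num | E | op | B E num; B -> op op B' | num B''; E -> num num num | op E'; D -> op | B D op; B' -> num num | op; B'' -> op | num; E' -> op | D

B has alternatives sharing prefix 'op op': factor to B → op op B' with B' → num num | op.
B has alternatives sharing prefix 'num': factor to B → num B'' with B'' → op | num.
E has alternatives sharing prefix 'op': factor to E → op E' with E' → op | D.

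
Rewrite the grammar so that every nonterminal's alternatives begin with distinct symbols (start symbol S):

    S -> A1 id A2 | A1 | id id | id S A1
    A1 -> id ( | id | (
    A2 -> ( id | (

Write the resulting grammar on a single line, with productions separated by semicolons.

S -> A1 S' | id S''; A1 -> ( | id A1'; A2 -> ( A2'; S' -> id A2 | ε; S'' -> id | S A1; A1' -> ( | ε; A2' -> id | ε

S has alternatives sharing prefix 'A1': factor to S → A1 S' with S' → id A2 | ε.
S has alternatives sharing prefix 'id': factor to S → id S'' with S'' → id | S A1.
A1 has alternatives sharing prefix 'id': factor to A1 → id A1' with A1' → ( | ε.
A2 has alternatives sharing prefix '(': factor to A2 → ( A2' with A2' → id | ε.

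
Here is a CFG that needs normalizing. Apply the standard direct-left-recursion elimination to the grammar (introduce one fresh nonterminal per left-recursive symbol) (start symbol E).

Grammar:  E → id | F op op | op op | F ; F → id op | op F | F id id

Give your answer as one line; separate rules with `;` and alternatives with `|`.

F is directly left-recursive.
For F: α = {id id}, β = {id op, op F}. Rewrite as F → β F' and F' → α F' | ε.

E → id | F op op | op op | F; F → id op F' | op F F'; F' → id id F' | ε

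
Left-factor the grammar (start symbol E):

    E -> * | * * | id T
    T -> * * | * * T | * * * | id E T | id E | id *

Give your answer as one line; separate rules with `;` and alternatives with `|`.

E has alternatives sharing prefix '*': factor to E → * E' with E' → ε | *.
T has alternatives sharing prefix '* *': factor to T → * * T' with T' → ε | T | *.
T has alternatives sharing prefix 'id': factor to T → id T'' with T'' → E T | E | *.
T'' has alternatives sharing prefix 'E': factor to T'' → E T''' with T''' → T | ε.

E -> id T | * E'; T -> * * T' | id T''; E' -> ε | *; T' -> ε | T | *; T'' -> * | E T'''; T''' -> T | ε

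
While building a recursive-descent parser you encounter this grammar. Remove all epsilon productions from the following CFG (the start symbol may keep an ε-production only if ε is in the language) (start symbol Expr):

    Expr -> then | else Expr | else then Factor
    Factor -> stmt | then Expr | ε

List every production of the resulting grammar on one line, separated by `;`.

Nullable nonterminals: {Factor}.
ε ∉ L(G), so no ε-production is kept.
Expand every rule over subsets of its nullable positions: Expr → else then Factor gives else then Factor | else then.

Expr -> then | else Expr | else then Factor | else then; Factor -> stmt | then Expr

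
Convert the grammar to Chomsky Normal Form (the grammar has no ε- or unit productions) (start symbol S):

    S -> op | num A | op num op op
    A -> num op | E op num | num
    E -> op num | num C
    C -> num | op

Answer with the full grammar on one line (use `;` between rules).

Introduce a nonterminal for each terminal appearing in a rule of length ≥ 2: X1 → num, X2 → op.
Binarize each right-hand side of length ≥ 3 by chaining fresh nonterminals (Y1, Y2, …): affected rules were S → X2 X1 X2 X2; A → E X2 X1.

S -> op | X1 A | X2 Y1; A -> X1 X2 | E Y3 | num; E -> X2 X1 | X1 C; C -> num | op; X1 -> num; X2 -> op; Y1 -> X1 Y2; Y2 -> X2 X2; Y3 -> X2 X1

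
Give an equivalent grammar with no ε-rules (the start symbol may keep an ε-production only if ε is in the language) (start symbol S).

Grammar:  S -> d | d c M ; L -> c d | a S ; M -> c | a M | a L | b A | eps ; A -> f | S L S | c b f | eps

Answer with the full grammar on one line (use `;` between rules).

The nullable symbols are {A, M}.
ε ∉ L(G), so no ε-production is kept.
For each production, add variants omitting each subset of nullable occurrences: S → d c M gives d c M | d c. M → a M gives a M | a. M → b A gives b A | b.

S -> d | d c M | d c; L -> c d | a S; M -> c | a M | a | a L | b A | b; A -> f | S L S | c b f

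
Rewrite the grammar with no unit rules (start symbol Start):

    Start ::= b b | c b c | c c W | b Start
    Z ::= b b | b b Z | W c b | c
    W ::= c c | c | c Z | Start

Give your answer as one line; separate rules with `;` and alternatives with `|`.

Unit pairs: W ⇒* {Start}.
For every A with A ⇒* B via unit rules, add B's non-unit alternatives to A; then delete every rule of the form X → Y.

Start ::= b b | c b c | c c W | b Start; Z ::= b b | b b Z | W c b | c; W ::= b b | c b c | c c W | b Start | c c | c | c Z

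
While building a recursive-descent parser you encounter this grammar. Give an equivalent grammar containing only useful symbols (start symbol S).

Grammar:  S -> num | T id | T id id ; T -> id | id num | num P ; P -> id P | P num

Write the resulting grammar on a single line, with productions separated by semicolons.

Generating nonterminals: {S, T}.
Reachable from S after that: {S, T}.
Removed useless symbols: {P} and every production mentioning them.

S -> num | T id | T id id; T -> id | id num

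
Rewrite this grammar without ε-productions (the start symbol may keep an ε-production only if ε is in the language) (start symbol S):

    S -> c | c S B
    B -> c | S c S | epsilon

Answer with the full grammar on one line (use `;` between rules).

S -> c | c S B | c S; B -> c | S c S

Nullable set = {B}.
ε ∉ L(G), so no ε-production is kept.
For each production, add variants omitting each subset of nullable occurrences: S → c S B gives c S B | c S.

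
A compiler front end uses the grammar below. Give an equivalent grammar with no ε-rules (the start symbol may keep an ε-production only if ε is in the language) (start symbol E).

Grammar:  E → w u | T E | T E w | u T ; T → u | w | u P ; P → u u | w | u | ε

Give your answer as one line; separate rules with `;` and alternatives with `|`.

E → w u | T E | T E w | u T; T → u | w | u P; P → u u | w | u

Nullable set = {P}.
ε ∉ L(G), so no ε-production is kept.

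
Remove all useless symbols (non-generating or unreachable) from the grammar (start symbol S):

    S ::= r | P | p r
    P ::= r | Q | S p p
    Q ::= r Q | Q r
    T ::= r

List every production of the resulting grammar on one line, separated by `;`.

Generating nonterminals: {P, S, T}.
Reachable from S after that: {P, S}.
Removed useless symbols: {Q, T} and every production mentioning them.

S ::= r | P | p r; P ::= r | S p p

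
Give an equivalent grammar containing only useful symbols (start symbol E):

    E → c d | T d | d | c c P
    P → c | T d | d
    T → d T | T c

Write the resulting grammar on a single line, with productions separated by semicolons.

E → c d | d | c c P; P → c | d

Generating nonterminals: {E, P}.
Reachable from E after that: {E, P}.
Removed useless symbols: {T} and every production mentioning them.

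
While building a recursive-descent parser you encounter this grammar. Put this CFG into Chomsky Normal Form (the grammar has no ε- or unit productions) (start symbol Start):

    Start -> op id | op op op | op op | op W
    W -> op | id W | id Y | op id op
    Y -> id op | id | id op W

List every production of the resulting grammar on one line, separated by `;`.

Introduce a nonterminal for each terminal appearing in a rule of length ≥ 2: X1 → op, X2 → id.
Binarize each right-hand side of length ≥ 3 by chaining fresh nonterminals (Y1, Y2, …): affected rules were Start → X1 X1 X1; W → X1 X2 X1; Y → X2 X1 W.

Start -> X1 X2 | X1 Y1 | X1 X1 | X1 W; W -> op | X2 W | X2 Y | X1 Y2; Y -> X2 X1 | id | X2 Y3; X1 -> op; X2 -> id; Y1 -> X1 X1; Y2 -> X2 X1; Y3 -> X1 W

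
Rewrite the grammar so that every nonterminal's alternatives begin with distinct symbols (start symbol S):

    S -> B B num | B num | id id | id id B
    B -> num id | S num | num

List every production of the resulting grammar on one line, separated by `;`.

S has alternatives sharing prefix 'id id': factor to S → id id S' with S' → ε | B.
S has alternatives sharing prefix 'B': factor to S → B S'' with S'' → B num | num.
B has alternatives sharing prefix 'num': factor to B → num B' with B' → id | ε.

S -> id id S' | B S''; B -> S num | num B'; S' -> ε | B; S'' -> B num | num; B' -> id | ε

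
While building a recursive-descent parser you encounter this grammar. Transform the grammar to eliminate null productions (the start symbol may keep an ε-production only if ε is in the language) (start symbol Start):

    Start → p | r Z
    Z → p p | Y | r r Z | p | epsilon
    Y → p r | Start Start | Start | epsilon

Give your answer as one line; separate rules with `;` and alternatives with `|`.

Start → p | r Z | r; Z → p p | Y | r r Z | r r | p; Y → p r | Start Start | Start

The nullable symbols are {Y, Z}.
ε ∉ L(G), so no ε-production is kept.
For each production, add variants omitting each subset of nullable occurrences: Start → r Z gives r Z | r. Z → r r Z gives r r Z | r r.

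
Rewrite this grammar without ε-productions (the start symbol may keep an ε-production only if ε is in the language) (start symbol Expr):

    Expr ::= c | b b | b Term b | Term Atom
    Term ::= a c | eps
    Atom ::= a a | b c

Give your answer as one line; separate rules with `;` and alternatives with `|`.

The nullable symbols are {Term}.
ε ∉ L(G), so no ε-production is kept.
For each production, add variants omitting each subset of nullable occurrences: Expr → Term Atom gives Term Atom | Atom.

Expr ::= c | b b | b Term b | Term Atom | Atom; Term ::= a c; Atom ::= a a | b c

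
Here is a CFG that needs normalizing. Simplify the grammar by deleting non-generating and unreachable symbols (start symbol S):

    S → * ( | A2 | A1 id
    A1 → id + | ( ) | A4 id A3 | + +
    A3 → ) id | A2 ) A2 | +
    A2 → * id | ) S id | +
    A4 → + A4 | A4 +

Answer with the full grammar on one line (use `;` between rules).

Generating nonterminals: {A1, A2, A3, S}.
Reachable from S after that: {A1, A2, S}.
Removed useless symbols: {A3, A4} and every production mentioning them.

S → * ( | A2 | A1 id; A1 → id + | ( ) | + +; A2 → * id | ) S id | +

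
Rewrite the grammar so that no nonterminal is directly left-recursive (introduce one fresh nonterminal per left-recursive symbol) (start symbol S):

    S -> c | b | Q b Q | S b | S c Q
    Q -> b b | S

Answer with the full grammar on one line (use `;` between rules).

S is directly left-recursive.
For S: α = {b, c Q}, β = {c, b, Q b Q}. Rewrite as S → β S' and S' → α S' | ε.

S -> c S' | b S' | Q b Q S'; Q -> b b | S; S' -> b S' | c Q S' | ε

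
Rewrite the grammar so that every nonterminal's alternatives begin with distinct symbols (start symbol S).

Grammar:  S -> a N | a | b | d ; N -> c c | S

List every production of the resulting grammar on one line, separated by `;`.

S -> b | d | a S'; N -> c c | S; S' -> N | epsilon

S has alternatives sharing prefix 'a': factor to S → a S' with S' → N | ε.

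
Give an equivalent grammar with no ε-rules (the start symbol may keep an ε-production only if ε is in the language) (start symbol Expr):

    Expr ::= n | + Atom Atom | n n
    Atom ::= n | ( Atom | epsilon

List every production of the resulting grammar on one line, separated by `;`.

Nullable set = {Atom}.
ε ∉ L(G), so no ε-production is kept.
For each production, add variants omitting each subset of nullable occurrences: Expr → + Atom Atom gives + Atom Atom | + Atom | +. Atom → ( Atom gives ( Atom | (.

Expr ::= n | + Atom Atom | + Atom | + | n n; Atom ::= n | ( Atom | (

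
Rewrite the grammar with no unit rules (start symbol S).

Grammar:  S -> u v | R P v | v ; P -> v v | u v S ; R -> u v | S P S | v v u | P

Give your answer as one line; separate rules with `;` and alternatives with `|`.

S -> u v | R P v | v; P -> v v | u v S; R -> v v | u v S | u v | S P S | v v u

Unit pairs: R ⇒* {P}.
For every A with A ⇒* B via unit rules, add B's non-unit alternatives to A; then delete every rule of the form X → Y.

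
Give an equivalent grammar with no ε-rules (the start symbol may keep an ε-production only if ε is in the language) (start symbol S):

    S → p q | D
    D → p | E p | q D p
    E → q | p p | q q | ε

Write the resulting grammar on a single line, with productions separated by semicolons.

The nullable symbols are {E}.
ε ∉ L(G), so no ε-production is kept.

S → p q | D; D → p | E p | q D p; E → q | p p | q q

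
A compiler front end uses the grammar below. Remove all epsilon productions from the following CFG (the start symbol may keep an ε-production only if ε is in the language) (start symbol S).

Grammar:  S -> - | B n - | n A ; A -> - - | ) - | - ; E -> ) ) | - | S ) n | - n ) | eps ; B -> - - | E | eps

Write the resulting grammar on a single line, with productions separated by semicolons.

Nullable set = {B, E}.
ε ∉ L(G), so no ε-production is kept.
Add the nullable-subset variants: S → B n - gives B n - | n -.

S -> - | B n - | n - | n A; A -> - - | ) - | -; E -> ) ) | - | S ) n | - n ); B -> - - | E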